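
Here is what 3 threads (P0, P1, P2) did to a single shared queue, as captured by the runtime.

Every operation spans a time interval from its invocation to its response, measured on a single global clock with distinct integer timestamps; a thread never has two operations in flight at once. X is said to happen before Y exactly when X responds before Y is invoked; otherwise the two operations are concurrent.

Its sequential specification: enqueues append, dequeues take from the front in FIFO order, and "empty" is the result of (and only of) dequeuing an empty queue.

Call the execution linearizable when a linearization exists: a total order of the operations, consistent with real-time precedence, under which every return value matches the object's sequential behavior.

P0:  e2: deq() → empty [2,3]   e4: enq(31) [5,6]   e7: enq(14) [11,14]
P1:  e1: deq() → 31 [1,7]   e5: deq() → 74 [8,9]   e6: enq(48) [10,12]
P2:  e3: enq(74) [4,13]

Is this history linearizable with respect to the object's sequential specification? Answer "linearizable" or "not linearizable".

linearizable

a witness: e2, e4, e1, e3, e5, e6, e7
1. e2 deq() → empty, leaving queue <>
2. e4 enq(31), leaving queue <31>
3. e1 deq() → 31, leaving queue <>
4. e3 enq(74), leaving queue <74>
5. e5 deq() → 74, leaving queue <>
6. e6 enq(48), leaving queue <48>
7. e7 enq(14), leaving queue <48,14>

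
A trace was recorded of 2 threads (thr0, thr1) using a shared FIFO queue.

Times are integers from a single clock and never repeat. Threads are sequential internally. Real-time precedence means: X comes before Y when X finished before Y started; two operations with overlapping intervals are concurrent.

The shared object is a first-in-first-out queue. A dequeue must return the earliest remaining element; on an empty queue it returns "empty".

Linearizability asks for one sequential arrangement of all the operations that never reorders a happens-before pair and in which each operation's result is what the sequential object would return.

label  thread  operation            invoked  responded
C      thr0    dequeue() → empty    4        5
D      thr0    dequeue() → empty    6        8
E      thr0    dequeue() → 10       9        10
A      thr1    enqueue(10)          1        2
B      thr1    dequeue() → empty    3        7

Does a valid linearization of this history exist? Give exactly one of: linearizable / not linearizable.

not linearizable

already the first 7 events (up to B's response at time 7) admit no linearization; the first 6 still do
3 completed operations, 2 real-time-consistent orders — every FIFO queue replay fails
every completion of the 1 pending operation (D) was checked; none linearizes
e.g. A, B, C (pending dropped): illegal at step 2, since B dequeue() → empty cannot apply there
e.g. A, C, B (pending dropped): illegal at step 2, since C dequeue() → empty cannot apply there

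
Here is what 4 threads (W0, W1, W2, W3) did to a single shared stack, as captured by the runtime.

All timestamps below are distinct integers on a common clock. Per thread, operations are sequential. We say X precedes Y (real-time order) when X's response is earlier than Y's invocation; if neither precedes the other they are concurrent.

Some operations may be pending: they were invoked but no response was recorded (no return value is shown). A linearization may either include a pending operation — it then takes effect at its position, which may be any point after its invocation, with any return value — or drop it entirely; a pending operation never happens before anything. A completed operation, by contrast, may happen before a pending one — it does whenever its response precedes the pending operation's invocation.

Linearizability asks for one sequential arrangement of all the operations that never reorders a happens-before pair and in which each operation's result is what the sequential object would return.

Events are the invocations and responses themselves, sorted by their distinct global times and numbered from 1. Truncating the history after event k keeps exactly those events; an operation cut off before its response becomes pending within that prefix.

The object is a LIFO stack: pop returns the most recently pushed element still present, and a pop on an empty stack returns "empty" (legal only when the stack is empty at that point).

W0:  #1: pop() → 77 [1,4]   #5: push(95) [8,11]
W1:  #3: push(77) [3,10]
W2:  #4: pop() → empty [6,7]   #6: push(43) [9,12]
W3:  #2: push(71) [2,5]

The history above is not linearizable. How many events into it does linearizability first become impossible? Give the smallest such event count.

one valid order for events 1..6 is #2, #3, #1:
step 1: #2 push(71) — stack <71>
step 2: #3 push(77) (pending, included) — stack <71,77>
step 3: #1 pop() → 77 — stack <71>
with event 7 included (#4 responding at time 7), all real-time-consistent orders fail
including or dropping the 1 pending operation (#3) in any combination fails
one such order, #1, #2, #4 (pending dropped), breaks at step 1 where #1 pop() → 77 is illegal
one such order, #2, #1, #4 (pending dropped), breaks at step 2 where #1 pop() → 77 is illegal

7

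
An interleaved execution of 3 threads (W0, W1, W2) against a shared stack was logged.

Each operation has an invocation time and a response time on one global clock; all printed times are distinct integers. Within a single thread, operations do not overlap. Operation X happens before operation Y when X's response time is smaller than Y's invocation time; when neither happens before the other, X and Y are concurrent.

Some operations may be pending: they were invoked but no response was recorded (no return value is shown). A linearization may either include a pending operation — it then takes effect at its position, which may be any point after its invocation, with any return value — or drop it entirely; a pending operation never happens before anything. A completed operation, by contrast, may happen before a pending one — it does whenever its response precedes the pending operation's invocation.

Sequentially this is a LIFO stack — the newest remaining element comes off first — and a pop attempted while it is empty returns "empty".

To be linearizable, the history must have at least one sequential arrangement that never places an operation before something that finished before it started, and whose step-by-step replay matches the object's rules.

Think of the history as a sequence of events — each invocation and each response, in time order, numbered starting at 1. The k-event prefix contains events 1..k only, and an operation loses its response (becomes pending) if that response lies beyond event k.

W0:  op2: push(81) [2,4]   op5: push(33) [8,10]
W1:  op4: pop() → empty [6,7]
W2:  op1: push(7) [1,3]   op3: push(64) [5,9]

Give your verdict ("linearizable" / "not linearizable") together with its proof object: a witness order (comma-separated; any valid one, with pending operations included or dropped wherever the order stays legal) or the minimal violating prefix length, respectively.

not linearizable — minimal violating prefix: 7 events

prefix check: 1..6 passes, 1..7 fails once op4's time-7 response joins
3 completed operations, 2 real-time-consistent orders — every stack replay fails
no escape via the 1 pending operation (op3): every completion choice fails
sample order op1, op2, op4 (pending dropped) stalls at step 3 — op4 pop() → empty has no legal effect
sample order op2, op1, op4 (pending dropped) stalls at step 3 — op4 pop() → empty has no legal effect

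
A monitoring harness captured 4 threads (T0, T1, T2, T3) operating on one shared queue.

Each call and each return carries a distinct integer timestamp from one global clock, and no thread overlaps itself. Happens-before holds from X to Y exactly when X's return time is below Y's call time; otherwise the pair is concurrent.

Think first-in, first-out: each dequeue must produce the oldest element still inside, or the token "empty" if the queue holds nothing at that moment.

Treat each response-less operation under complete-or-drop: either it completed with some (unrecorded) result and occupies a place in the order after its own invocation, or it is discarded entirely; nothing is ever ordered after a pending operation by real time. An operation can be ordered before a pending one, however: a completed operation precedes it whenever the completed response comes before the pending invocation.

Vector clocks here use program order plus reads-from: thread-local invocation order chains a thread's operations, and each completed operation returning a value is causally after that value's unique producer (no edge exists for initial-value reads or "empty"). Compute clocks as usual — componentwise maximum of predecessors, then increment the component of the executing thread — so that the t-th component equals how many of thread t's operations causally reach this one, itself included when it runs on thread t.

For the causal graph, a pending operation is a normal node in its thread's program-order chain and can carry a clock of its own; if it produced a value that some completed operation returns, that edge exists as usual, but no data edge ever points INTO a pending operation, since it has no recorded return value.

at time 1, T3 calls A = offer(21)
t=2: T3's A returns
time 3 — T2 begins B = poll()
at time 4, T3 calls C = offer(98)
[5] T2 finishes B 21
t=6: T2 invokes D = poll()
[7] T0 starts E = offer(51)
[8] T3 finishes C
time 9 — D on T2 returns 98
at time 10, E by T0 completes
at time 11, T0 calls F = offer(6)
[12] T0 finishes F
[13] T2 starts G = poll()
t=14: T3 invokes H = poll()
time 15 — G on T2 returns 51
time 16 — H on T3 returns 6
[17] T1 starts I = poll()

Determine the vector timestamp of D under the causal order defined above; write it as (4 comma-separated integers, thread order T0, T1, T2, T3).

VC(A, invoked at 1): no causal predecessors; +1 on T3 → (0, 0, 0, 1)
VC(I, invoked at 17): no causal predecessors; +1 on T1 → (0, 1, 0, 0)
VC(E, invoked at 7): no causal predecessors; +1 on T0 → (1, 0, 0, 0)
from VC(A)=(0, 0, 0, 1), C (invoked 4) maxes components and bumps T3 → (0, 0, 0, 2)
from VC(A)=(0, 0, 0, 1), B (invoked 3) maxes components and bumps T2 → (0, 0, 1, 1)
from VC(E)=(1, 0, 0, 0), F (invoked 11) maxes components and bumps T0 → (2, 0, 0, 0)
from VC(B)=(0, 0, 1, 1), VC(C)=(0, 0, 0, 2), D (invoked 6) maxes components and bumps T2 → (0, 0, 2, 2)
from VC(C)=(0, 0, 0, 2), VC(F)=(2, 0, 0, 0), H (invoked 14) maxes components and bumps T3 → (2, 0, 0, 3)
from VC(D)=(0, 0, 2, 2), VC(E)=(1, 0, 0, 0), G (invoked 13) maxes components and bumps T2 → (1, 0, 3, 2)
target: VC(D) = (0, 0, 2, 2)

(0, 0, 2, 2)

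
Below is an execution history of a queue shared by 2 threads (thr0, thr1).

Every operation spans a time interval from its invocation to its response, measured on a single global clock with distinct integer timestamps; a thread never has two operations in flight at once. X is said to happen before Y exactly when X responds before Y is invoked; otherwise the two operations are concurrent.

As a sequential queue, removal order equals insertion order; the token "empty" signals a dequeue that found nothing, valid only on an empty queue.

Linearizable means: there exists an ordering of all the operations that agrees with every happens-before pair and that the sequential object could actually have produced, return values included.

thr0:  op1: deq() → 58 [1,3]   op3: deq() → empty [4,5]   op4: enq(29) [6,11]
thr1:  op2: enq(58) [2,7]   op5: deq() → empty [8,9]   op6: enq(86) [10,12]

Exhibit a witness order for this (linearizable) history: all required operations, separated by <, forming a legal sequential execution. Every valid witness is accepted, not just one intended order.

op2 < op1 < op3 < op5 < op4 < op6

after step 1 (op2 enq(58)): queue <58>
after step 2 (op1 deq() → 58): queue <>
after step 3 (op3 deq() → empty): queue <>
after step 4 (op5 deq() → empty): queue <>
after step 5 (op4 enq(29)): queue <29>
after step 6 (op6 enq(86)): queue <29,86>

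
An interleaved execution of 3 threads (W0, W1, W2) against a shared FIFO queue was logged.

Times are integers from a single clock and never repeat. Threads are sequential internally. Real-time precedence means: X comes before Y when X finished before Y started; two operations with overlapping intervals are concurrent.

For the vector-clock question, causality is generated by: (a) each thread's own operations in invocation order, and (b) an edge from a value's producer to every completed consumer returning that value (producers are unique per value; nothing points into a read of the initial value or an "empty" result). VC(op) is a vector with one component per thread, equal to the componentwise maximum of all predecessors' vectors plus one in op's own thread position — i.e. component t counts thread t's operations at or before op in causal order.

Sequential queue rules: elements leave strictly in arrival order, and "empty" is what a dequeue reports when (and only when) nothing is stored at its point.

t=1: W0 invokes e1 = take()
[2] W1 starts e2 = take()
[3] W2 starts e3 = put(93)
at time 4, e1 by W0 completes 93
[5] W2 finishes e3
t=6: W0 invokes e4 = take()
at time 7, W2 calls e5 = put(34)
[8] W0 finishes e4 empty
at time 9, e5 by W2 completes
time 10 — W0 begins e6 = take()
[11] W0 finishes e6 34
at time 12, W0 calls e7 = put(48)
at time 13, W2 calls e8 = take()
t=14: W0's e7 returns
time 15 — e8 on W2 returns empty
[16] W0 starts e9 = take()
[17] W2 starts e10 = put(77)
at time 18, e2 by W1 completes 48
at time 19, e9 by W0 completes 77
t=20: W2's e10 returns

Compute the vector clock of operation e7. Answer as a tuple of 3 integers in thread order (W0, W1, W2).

root op e3, invoked 3: fresh clock plus W2's own tick → (0, 0, 1)
invoked at 7, e5 merges VC(e3)=(0, 0, 1) and bumps W2's slot → (0, 0, 2)
invoked at 1, e1 merges VC(e3)=(0, 0, 1) and bumps W0's slot → (1, 0, 1)
invoked at 13, e8 merges VC(e5)=(0, 0, 2) and bumps W2's slot → (0, 0, 3)
invoked at 6, e4 merges VC(e1)=(1, 0, 1) and bumps W0's slot → (2, 0, 1)
invoked at 17, e10 merges VC(e8)=(0, 0, 3) and bumps W2's slot → (0, 0, 4)
invoked at 10, e6 merges VC(e4)=(2, 0, 1), VC(e5)=(0, 0, 2) and bumps W0's slot → (3, 0, 2)
invoked at 12, e7 merges VC(e6)=(3, 0, 2) and bumps W0's slot → (4, 0, 2)
invoked at 2, e2 merges VC(e7)=(4, 0, 2) and bumps W1's slot → (4, 1, 2)
invoked at 16, e9 merges VC(e7)=(4, 0, 2), VC(e10)=(0, 0, 4) and bumps W0's slot → (5, 0, 4)
target: VC(e7) = (4, 0, 2)

(4, 0, 2)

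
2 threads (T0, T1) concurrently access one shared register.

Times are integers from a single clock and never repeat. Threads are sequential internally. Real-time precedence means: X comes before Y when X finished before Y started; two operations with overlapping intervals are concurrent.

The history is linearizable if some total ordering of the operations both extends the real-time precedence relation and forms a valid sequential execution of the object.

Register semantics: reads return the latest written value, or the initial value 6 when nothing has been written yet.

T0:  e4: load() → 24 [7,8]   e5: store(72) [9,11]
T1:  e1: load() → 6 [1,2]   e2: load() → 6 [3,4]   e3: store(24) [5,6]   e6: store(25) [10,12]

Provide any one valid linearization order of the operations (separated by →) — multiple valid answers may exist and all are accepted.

1. e1 load() → 6, leaving value 6
2. e2 load() → 6, leaving value 6
3. e3 store(24), leaving value 24
4. e4 load() → 24, leaving value 24
5. e5 store(72), leaving value 72
6. e6 store(25), leaving value 25

e1 → e2 → e3 → e4 → e5 → e6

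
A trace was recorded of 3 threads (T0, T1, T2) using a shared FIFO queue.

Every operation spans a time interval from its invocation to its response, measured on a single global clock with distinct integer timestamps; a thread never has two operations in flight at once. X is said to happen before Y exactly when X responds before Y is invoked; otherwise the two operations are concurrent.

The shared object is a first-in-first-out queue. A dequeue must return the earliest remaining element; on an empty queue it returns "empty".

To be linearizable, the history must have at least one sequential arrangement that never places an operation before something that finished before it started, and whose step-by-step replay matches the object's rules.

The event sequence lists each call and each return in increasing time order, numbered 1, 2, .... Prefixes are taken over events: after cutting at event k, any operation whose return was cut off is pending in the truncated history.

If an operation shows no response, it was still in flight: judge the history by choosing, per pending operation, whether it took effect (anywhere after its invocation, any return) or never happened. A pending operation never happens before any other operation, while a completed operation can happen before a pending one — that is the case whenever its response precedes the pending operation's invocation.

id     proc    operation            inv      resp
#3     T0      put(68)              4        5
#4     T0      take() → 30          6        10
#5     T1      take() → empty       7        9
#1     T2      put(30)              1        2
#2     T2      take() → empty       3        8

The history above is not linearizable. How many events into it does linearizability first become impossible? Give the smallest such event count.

events 1..8 are still linearizable — one witness is #1, #3, #4, #5, #2:
step 1: #1 put(30) — queue <30>
step 2: #3 put(68) — queue <30,68>
step 3: #4 take() (pending, included) — queue <68>
step 4: #5 take() (pending, included) — queue <>
step 5: #2 take() → empty — queue <>
at event 9 (#5's time-9 response) nothing linearizes any more
including or dropping the 1 pending operation (#4) in any combination fails
e.g. #1, #2, #3, #5 (pending dropped): illegal at step 2, since #2 take() → empty cannot apply there
e.g. #1, #3, #2, #5 (pending dropped): illegal at step 3, since #2 take() → empty cannot apply there

9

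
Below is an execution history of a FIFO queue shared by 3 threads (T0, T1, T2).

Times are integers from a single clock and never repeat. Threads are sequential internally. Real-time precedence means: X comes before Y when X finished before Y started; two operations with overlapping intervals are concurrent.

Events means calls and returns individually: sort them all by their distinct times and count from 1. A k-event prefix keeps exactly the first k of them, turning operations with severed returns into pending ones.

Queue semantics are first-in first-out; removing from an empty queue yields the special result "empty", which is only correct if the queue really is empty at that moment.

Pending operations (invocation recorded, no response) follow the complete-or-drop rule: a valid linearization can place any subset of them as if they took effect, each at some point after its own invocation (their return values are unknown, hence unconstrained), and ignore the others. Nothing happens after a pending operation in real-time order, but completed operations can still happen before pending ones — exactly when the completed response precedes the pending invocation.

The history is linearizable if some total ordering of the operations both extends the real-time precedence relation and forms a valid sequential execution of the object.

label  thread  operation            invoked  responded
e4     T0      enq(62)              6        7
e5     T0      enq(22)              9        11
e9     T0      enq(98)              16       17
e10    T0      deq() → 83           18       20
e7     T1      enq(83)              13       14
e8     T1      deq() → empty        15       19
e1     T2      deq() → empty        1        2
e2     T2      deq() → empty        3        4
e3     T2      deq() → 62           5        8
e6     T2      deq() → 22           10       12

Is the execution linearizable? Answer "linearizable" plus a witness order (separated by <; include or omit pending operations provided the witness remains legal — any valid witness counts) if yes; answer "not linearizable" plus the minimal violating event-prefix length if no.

not linearizable — minimal violating prefix: 19 events

cut after 18 events: linearizable; cut after 19 events (e8 responds, time 19): not linearizable
the 9 completed operations admit 8 real-time orders; each fails the FIFO queue replay
including or dropping the 1 pending operation (e10) in any combination fails
e.g. e1, e2, e3, e4, e5, e6, e7, e8, e9 (pending dropped): illegal at step 3, since e3 deq() → 62 cannot apply there
e.g. e1, e2, e3, e4, e5, e6, e7, e9, e8 (pending dropped): illegal at step 3, since e3 deq() → 62 cannot apply there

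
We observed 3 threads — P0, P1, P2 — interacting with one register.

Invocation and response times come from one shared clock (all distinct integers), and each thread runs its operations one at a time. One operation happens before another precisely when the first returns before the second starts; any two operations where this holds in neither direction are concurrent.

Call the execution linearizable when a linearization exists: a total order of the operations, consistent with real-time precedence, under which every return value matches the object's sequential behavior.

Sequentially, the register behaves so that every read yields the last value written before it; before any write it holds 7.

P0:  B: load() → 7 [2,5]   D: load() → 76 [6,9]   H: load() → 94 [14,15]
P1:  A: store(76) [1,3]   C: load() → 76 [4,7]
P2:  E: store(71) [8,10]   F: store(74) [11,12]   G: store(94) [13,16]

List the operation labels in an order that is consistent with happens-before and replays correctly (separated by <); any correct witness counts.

step 1: B load() → 7 — value 7
step 2: A store(76) — value 76
step 3: C load() → 76 — value 76
step 4: D load() → 76 — value 76
step 5: E store(71) — value 71
step 6: F store(74) — value 74
step 7: G store(94) — value 94
step 8: H load() → 94 — value 94

B < A < C < D < E < F < G < H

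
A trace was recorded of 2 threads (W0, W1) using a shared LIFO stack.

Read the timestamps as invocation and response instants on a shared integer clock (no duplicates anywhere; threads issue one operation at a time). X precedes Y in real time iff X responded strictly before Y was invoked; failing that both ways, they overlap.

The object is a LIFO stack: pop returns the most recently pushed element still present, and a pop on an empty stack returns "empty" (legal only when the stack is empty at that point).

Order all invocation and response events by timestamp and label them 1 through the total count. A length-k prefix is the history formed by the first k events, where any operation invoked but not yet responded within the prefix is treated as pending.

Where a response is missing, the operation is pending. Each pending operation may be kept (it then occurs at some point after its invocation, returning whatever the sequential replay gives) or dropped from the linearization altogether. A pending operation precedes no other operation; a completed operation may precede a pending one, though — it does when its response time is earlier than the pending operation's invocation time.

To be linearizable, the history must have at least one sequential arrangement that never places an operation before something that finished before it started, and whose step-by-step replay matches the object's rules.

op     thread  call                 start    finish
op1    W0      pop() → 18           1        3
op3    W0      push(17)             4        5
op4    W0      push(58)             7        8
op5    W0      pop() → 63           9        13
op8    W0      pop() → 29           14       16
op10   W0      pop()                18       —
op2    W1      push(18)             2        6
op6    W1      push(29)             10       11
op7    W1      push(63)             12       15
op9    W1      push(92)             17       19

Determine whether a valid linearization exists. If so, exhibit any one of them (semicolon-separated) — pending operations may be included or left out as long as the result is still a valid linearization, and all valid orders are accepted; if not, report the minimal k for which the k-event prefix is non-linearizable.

1. op2 push(18), leaving stack <18>
2. op1 pop() → 18, leaving stack <>
3. op3 push(17), leaving stack <17>
4. op4 push(58), leaving stack <17,58>
5. op6 push(29), leaving stack <17,58,29>
6. op7 push(63), leaving stack <17,58,29,63>
7. op5 pop() → 63, leaving stack <17,58,29>
8. op8 pop() → 29, leaving stack <17,58>
9. op9 push(92), leaving stack <17,58,92>

linearizable — witness: op2; op1; op3; op4; op6; op7; op5; op8; op9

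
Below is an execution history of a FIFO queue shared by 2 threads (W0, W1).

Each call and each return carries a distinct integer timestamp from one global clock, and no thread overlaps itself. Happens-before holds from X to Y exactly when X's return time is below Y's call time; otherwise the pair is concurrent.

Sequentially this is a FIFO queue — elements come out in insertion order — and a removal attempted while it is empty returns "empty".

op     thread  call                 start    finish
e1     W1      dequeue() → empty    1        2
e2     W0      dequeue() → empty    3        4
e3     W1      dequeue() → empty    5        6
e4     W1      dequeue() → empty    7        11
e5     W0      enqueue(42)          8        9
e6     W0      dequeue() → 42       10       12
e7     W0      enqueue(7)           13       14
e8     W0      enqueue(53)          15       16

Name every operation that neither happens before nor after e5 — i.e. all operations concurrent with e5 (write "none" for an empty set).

overlap test against e5 [8,9]: concurrent iff the interval meets 8..9
e1 [1,2]: before
e2 [3,4]: before
e3 [5,6]: before
e4 [7,11]: concurrent
e6 [10,12]: after
e7 [13,14]: after
e8 [15,16]: after

e4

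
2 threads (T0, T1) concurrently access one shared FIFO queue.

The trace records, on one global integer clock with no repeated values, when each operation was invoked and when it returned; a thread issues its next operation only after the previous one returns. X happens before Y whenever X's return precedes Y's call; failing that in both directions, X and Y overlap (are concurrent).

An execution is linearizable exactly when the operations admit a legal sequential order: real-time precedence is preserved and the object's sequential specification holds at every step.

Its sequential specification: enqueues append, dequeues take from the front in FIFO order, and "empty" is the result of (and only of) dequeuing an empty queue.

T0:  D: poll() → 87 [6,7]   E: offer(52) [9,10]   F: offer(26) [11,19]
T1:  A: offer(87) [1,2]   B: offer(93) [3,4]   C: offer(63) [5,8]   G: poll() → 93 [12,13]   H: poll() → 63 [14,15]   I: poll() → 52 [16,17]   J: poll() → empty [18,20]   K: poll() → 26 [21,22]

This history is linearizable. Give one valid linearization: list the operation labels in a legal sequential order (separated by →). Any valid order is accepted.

step 1: A offer(87) — queue <87>
step 2: B offer(93) — queue <87,93>
step 3: C offer(63) — queue <87,93,63>
step 4: D poll() → 87 — queue <93,63>
step 5: E offer(52) — queue <93,63,52>
step 6: G poll() → 93 — queue <63,52>
step 7: H poll() → 63 — queue <52>
step 8: I poll() → 52 — queue <>
step 9: J poll() → empty — queue <>
step 10: F offer(26) — queue <26>
step 11: K poll() → 26 — queue <>

A → B → C → D → E → G → H → I → J → F → K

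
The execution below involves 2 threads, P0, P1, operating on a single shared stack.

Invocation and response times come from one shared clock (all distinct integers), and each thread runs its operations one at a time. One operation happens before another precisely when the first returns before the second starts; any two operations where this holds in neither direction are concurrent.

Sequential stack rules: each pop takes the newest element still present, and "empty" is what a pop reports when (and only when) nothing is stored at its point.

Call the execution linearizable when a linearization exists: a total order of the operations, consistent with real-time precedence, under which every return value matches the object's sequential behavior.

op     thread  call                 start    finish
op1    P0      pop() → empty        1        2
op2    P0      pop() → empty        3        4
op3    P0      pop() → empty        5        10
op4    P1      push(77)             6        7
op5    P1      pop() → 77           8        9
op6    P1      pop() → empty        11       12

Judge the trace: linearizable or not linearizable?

witness order: op1, op2, op3, op4, op5, op6
after step 1 (op1 pop() → empty): stack <>
after step 2 (op2 pop() → empty): stack <>
after step 3 (op3 pop() → empty): stack <>
after step 4 (op4 push(77)): stack <77>
after step 5 (op5 pop() → 77): stack <>
after step 6 (op6 pop() → empty): stack <>

linearizable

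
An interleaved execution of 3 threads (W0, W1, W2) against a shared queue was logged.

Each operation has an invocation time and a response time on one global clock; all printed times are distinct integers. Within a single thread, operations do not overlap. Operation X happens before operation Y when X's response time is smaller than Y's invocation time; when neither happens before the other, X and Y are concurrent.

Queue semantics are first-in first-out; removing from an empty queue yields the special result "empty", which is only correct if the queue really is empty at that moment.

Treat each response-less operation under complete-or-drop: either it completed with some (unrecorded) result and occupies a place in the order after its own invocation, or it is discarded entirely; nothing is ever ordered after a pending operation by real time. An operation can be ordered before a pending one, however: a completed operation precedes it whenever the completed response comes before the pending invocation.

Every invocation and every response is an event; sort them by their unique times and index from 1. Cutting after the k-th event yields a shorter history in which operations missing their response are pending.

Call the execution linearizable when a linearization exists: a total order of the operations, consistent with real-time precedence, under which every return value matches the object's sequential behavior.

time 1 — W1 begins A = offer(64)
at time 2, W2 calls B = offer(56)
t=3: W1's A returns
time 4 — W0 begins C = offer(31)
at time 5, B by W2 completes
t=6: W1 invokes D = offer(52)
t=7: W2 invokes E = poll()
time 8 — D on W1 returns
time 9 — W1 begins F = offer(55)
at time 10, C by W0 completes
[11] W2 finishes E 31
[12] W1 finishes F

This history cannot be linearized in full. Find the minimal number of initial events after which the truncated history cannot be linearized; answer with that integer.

11

events 1..10 are still linearizable — one witness is A, B, C, D:
step 1: A offer(64) — queue <64>
step 2: B offer(56) — queue <64,56>
step 3: C offer(31) — queue <64,56,31>
step 4: D offer(52) — queue <64,56,31,52>
include event 11 — E responding at 11 — and every candidate order breaks
completion choices over the 1 pending operation (F) were checked; none helps
e.g. A, B, C, D, E (pending dropped): illegal at step 5, since E poll() → 31 cannot apply there
e.g. A, B, C, E, D (pending dropped): illegal at step 4, since E poll() → 31 cannot apply there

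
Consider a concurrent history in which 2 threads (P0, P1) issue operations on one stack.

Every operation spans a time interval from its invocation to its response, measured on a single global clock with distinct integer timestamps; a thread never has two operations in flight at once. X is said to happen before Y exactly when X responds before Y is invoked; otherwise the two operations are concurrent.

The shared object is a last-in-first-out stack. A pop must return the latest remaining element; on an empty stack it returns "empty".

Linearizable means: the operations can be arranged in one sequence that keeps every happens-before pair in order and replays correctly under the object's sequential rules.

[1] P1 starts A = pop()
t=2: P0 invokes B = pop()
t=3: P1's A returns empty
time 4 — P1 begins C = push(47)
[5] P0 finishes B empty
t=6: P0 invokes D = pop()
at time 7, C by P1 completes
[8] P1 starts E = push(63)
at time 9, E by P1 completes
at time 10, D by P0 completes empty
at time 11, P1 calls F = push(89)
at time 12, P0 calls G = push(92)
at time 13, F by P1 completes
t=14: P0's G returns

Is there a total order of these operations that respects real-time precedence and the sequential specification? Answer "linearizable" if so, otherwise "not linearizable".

linearizable

one valid linearization: A, B, D, C, E, F, G
after step 1 (A pop() → empty): stack <>
after step 2 (B pop() → empty): stack <>
after step 3 (D pop() → empty): stack <>
after step 4 (C push(47)): stack <47>
after step 5 (E push(63)): stack <47,63>
after step 6 (F push(89)): stack <47,63,89>
after step 7 (G push(92)): stack <47,63,89,92>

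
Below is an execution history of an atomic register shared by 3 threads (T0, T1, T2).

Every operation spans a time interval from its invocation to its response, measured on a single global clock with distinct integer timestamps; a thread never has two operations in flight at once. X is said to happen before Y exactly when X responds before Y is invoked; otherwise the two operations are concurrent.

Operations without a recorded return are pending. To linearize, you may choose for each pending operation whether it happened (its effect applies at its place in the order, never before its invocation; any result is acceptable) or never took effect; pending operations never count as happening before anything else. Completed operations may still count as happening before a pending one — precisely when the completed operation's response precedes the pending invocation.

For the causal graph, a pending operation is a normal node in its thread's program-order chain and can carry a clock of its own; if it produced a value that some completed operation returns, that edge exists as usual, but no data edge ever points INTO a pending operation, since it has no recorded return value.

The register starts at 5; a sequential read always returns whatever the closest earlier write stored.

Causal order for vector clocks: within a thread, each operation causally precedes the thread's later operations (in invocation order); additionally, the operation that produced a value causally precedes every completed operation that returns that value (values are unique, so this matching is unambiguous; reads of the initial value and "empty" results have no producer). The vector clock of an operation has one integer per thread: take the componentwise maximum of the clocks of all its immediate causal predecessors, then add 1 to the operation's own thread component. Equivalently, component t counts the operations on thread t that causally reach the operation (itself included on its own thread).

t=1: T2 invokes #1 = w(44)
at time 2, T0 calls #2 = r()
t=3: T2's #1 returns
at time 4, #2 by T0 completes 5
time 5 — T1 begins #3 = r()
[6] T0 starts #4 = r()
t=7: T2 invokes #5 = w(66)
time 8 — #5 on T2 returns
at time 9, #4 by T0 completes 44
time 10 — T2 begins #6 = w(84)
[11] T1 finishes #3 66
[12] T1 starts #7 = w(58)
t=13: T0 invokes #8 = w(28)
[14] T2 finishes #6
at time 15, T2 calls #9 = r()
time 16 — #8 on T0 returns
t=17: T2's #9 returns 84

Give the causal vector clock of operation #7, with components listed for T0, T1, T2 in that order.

(0, 2, 2)

#1, invoked 1, has no incoming edges; only T2's bump applies → (0, 0, 1)
#2, invoked 2, has no incoming edges; only T0's bump applies → (1, 0, 0)
#5 (invocation 7): componentwise max over VC(#1)=(0, 0, 1), +1 at T2, giving (0, 0, 2)
#6 (invocation 10): componentwise max over VC(#5)=(0, 0, 2), +1 at T2, giving (0, 0, 3)
#3 (invocation 5): componentwise max over VC(#5)=(0, 0, 2), +1 at T1, giving (0, 1, 2)
#4 (invocation 6): componentwise max over VC(#1)=(0, 0, 1), VC(#2)=(1, 0, 0), +1 at T0, giving (2, 0, 1)
#9 (invocation 15): componentwise max over VC(#6)=(0, 0, 3), +1 at T2, giving (0, 0, 4)
#7 (invocation 12): componentwise max over VC(#3)=(0, 1, 2), +1 at T1, giving (0, 2, 2)
#8 (invocation 13): componentwise max over VC(#4)=(2, 0, 1), +1 at T0, giving (3, 0, 1)
target: VC(#7) = (0, 2, 2)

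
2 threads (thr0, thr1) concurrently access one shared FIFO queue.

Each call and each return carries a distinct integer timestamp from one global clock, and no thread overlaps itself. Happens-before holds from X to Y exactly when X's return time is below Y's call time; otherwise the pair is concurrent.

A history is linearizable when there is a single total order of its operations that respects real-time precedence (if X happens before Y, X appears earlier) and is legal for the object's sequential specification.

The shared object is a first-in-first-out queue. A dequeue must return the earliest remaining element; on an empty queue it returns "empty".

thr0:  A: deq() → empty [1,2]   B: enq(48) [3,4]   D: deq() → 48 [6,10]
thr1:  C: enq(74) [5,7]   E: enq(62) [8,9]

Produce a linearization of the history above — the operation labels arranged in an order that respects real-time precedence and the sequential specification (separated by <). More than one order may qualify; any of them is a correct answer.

step 1: A deq() → empty — queue <>
step 2: B enq(48) — queue <48>
step 3: C enq(74) — queue <48,74>
step 4: D deq() → 48 — queue <74>
step 5: E enq(62) — queue <74,62>

A < B < C < D < E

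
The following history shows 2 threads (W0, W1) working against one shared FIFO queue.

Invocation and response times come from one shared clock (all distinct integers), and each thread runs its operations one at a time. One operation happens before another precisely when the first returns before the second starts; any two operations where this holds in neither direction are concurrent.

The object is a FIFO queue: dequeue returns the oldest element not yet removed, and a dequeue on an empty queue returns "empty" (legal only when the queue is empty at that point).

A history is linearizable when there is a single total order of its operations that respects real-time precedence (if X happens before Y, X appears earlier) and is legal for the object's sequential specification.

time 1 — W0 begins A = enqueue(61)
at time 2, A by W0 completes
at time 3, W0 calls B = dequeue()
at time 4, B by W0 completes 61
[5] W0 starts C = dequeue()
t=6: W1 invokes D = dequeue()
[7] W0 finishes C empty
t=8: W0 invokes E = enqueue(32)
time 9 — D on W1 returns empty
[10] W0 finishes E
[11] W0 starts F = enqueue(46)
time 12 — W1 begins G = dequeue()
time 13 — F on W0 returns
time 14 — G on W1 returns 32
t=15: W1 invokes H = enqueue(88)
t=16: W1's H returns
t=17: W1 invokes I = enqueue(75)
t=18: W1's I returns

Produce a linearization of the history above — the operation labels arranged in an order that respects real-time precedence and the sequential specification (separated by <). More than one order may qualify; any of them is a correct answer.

A < B < C < D < E < F < G < H < I

step 1: A enqueue(61) — queue <61>
step 2: B dequeue() → 61 — queue <>
step 3: C dequeue() → empty — queue <>
step 4: D dequeue() → empty — queue <>
step 5: E enqueue(32) — queue <32>
step 6: F enqueue(46) — queue <32,46>
step 7: G dequeue() → 32 — queue <46>
step 8: H enqueue(88) — queue <46,88>
step 9: I enqueue(75) — queue <46,88,75>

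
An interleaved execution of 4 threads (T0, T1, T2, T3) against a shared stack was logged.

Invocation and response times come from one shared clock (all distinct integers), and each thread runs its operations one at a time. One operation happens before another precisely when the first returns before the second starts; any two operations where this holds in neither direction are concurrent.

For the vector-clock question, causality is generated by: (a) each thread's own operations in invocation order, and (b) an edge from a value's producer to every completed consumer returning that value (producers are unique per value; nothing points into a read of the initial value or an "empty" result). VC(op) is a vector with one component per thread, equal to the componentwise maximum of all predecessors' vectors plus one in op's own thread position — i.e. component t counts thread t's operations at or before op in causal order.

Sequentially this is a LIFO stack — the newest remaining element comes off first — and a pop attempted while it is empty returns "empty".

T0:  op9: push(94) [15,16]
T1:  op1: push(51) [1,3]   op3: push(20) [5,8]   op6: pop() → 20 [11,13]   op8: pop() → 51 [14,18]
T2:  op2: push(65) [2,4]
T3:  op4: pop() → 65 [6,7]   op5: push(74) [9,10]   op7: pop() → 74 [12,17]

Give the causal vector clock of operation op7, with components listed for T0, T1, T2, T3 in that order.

op2, invoked 2, has no incoming edges; only T2's bump applies → (0, 0, 1, 0)
op1, invoked 1, has no incoming edges; only T1's bump applies → (0, 1, 0, 0)
op9, invoked 15, has no incoming edges; only T0's bump applies → (1, 0, 0, 0)
from VC(op2)=(0, 0, 1, 0), op4 (invoked 6) maxes components and bumps T3 → (0, 0, 1, 1)
from VC(op1)=(0, 1, 0, 0), op3 (invoked 5) maxes components and bumps T1 → (0, 2, 0, 0)
from VC(op4)=(0, 0, 1, 1), op5 (invoked 9) maxes components and bumps T3 → (0, 0, 1, 2)
from VC(op3)=(0, 2, 0, 0), op6 (invoked 11) maxes components and bumps T1 → (0, 3, 0, 0)
from VC(op5)=(0, 0, 1, 2), op7 (invoked 12) maxes components and bumps T3 → (0, 0, 1, 3)
from VC(op1)=(0, 1, 0, 0), VC(op6)=(0, 3, 0, 0), op8 (invoked 14) maxes components and bumps T1 → (0, 4, 0, 0)
target: VC(op7) = (0, 0, 1, 3)

(0, 0, 1, 3)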